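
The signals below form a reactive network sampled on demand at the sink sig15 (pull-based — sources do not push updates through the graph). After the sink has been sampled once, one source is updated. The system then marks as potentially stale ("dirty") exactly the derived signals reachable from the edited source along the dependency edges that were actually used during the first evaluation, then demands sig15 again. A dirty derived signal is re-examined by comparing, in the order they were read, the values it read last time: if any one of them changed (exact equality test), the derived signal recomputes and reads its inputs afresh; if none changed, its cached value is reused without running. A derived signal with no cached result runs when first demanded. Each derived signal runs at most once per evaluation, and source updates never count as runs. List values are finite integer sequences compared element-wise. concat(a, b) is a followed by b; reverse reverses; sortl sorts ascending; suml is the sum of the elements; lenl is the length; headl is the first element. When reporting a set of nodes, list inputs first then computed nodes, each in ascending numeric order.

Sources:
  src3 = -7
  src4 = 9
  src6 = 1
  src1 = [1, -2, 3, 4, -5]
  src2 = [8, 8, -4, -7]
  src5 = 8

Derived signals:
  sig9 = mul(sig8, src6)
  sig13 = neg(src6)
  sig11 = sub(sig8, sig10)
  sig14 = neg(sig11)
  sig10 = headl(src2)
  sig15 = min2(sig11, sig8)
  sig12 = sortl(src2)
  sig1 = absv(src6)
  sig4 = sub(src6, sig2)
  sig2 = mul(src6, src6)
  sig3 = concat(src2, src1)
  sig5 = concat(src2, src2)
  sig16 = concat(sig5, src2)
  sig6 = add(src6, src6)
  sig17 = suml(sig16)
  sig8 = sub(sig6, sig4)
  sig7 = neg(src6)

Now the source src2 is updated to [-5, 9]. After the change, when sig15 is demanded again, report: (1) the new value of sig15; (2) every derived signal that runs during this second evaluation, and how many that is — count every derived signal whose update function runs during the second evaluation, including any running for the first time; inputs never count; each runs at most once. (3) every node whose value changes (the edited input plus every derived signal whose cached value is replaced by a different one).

sig15 now evaluates to 2.
Run set: sig10, sig11, sig15 (3 run).
Changed values: src2, sig10, sig11, sig15.

Initial pass — values computed on the first demand:
  sig2 = mul(1, 1) = 1
  sig4 = sub(1, 1) = 0
  sig6 = add(1, 1) = 2
  sig8 = sub(2, 0) = 2
  sig10 = headl([8, 8, -4, -7]) = 8
  sig11 = sub(2, 8) = -6
  sig15 = min2(-6, 2) = -6

Second demand — change propagation:
  sig10: re-runs because src2 [8, 8, -4, -7]->[-5, 9]; new result -5.
  sig11: re-runs because sig10 8->-5; new result 7.
  sig15: re-runs because sig11 -6->7; new result 2.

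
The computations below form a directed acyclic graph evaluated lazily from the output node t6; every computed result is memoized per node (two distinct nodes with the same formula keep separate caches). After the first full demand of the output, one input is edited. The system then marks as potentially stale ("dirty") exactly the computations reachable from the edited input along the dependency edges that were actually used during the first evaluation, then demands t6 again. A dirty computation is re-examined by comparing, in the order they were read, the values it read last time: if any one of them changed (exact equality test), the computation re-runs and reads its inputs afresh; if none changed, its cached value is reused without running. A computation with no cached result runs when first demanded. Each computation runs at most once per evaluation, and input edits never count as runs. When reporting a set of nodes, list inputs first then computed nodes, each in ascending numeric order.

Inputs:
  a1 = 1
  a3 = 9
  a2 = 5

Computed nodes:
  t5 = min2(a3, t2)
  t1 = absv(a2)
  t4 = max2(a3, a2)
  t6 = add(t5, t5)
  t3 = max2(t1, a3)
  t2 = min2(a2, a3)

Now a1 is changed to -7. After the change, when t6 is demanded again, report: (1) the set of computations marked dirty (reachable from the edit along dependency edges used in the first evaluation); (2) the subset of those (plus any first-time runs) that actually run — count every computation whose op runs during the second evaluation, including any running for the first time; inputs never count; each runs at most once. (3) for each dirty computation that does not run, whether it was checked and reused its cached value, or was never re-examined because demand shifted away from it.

The edit dirties: none.
0 computations run: none.
No dirty computation escaped a run.
Note the shortcut — nothing in the graph depends on a1 at all, so no recomputation happens.

First demand of the output computes:
  t2 = min2(5, 9) = 5
  t5 = min2(9, 5) = 5
  t6 = add(5, 5) = 10

After the edit, cleaning proceeds:
  no node depends on a1 at all; the second demand re-runs nothing.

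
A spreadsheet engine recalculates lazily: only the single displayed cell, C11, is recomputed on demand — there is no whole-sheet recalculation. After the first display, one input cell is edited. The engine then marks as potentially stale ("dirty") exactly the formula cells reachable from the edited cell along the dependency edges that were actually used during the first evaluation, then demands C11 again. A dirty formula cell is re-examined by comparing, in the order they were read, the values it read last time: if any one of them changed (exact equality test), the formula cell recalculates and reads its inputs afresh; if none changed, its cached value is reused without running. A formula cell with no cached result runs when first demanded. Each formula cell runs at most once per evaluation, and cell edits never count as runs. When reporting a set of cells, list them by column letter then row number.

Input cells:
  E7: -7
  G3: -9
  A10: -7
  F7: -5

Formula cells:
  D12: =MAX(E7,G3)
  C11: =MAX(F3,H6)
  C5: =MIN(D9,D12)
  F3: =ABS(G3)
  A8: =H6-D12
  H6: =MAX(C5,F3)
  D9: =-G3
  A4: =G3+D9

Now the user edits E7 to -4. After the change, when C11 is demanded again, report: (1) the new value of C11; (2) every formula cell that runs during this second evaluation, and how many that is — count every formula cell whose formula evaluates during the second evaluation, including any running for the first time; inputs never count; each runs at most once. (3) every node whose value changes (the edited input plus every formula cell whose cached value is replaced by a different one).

First evaluation (everything demanded from the output):
  D9 = -(-9) = 9
  D12 = MAX(-7, -9) = -7
  C5 = MIN(9, -7) = -7
  F3 = ABS(-9) = 9
  H6 = MAX(-7, 9) = 9
  C11 = MAX(9, 9) = 9

Propagation after the edit:
  D12: runs — E7 -7->-4; result -4.
  C5: runs — D12 -7->-4; result -4.
  H6: runs — C5 -7->-4; result 9 (same value as before).
  C11: checked — values it read are unchanged (F3 unchanged, H6 unchanged); reused cached 9 without running.

Key observation: the change is absorbed at H6 — it re-runs but produces the same value, and the output's value is unchanged.

New value of C11: 9.
Formula cells that run: C5, D12, H6 — 3 in total.
Values that change: C5, D12, E7.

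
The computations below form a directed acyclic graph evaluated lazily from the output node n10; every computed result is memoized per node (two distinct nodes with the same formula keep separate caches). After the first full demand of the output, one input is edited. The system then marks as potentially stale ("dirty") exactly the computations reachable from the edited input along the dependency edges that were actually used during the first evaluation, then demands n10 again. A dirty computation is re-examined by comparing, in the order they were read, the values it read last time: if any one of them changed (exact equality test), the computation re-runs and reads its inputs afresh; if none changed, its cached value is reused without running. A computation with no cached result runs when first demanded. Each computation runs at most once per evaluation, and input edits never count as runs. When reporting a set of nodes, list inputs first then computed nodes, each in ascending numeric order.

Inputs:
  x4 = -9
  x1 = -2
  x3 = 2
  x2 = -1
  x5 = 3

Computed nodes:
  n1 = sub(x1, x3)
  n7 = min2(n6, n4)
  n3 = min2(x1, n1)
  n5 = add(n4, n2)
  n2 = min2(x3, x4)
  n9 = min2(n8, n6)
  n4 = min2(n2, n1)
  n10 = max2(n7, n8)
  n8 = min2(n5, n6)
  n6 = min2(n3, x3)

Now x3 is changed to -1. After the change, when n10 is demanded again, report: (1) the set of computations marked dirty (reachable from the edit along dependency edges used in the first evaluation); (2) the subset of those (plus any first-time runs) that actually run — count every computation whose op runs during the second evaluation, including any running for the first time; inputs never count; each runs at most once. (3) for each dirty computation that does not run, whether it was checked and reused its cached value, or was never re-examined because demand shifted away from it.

First demand of the output computes:
  n1 = sub(-2, 2) = -4
  n2 = min2(2, -9) = -9
  n3 = min2(-2, -4) = -4
  n4 = min2(-9, -4) = -9
  n5 = add(-9, -9) = -18
  n6 = min2(-4, 2) = -4
  n7 = min2(-4, -9) = -9
  n8 = min2(-18, -4) = -18
  n10 = max2(-9, -18) = -9

After the edit, cleaning proceeds:
  n1: a read changed (x3 2->-1) — executes, giving -1.
  n2: a read changed (x3 2->-1) — executes, giving -9 — identical to its old value.
  n3: a read changed (n1 -4->-1) — executes, giving -2.
  n4: a read changed (n1 -4->-1) — executes, giving -9 — identical to its old value.
  n5: dirty, but its reads are unchanged (n4 unchanged, n2 unchanged); cached -18 stands.
  n6: a read changed (n3 -4->-2; x3 2->-1) — executes, giving -2.
  n7: a read changed (n6 -4->-2) — executes, giving -9 — identical to its old value.
  n8: a read changed (n6 -4->-2) — executes, giving -18 — identical to its old value.
  n10: dirty, but its reads are unchanged (n7 unchanged, n8 unchanged); cached -9 stands.

Note where the cutoff bites: n5 is checked, finds nothing changed, and keeps its cache.

The edit dirties: n1, n2, n3, n4, n5, n6, n7, n8, n10.
7 computations run: n1, n2, n3, n4, n6, n7, n8.
Cache hits after checking: n5, n10.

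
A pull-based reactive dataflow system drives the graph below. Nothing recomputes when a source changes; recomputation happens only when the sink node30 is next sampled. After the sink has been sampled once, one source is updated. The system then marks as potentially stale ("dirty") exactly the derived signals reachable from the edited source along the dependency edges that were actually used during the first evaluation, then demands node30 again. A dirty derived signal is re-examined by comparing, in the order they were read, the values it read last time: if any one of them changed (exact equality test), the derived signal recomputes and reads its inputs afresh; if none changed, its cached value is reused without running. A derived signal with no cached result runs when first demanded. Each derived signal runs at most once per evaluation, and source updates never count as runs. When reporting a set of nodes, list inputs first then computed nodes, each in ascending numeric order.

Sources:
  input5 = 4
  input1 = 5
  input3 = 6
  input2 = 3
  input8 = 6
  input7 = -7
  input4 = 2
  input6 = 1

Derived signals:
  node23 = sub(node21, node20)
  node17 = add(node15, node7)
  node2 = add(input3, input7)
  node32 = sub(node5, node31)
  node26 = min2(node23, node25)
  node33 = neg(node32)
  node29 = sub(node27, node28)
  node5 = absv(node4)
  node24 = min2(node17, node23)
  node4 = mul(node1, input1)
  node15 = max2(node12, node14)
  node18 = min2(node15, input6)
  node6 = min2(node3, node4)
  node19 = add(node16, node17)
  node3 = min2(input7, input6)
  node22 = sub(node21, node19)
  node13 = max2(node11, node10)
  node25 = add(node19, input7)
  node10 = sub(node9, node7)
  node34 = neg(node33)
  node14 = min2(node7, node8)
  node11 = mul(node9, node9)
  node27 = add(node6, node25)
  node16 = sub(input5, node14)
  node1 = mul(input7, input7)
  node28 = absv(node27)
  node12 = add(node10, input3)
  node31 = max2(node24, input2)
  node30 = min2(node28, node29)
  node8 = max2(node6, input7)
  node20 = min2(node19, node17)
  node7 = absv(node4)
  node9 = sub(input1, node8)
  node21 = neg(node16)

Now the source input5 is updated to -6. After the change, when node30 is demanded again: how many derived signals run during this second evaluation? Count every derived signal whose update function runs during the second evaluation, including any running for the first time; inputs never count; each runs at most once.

Derived signals that run: node16, node19, node25, node27, node28, node29, node30 — 7 in total.

First evaluation (everything demanded from the output):
  node1 = mul(-7, -7) = 49
  node3 = min2(-7, 1) = -7
  node4 = mul(49, 5) = 245
  node6 = min2(-7, 245) = -7
  node7 = absv(245) = 245
  node8 = max2(-7, -7) = -7
  node9 = sub(5, -7) = 12
  node10 = sub(12, 245) = -233
  node12 = add(-233, 6) = -227
  node14 = min2(245, -7) = -7
  node15 = max2(-227, -7) = -7
  node16 = sub(4, -7) = 11
  node17 = add(-7, 245) = 238
  node19 = add(11, 238) = 249
  node25 = add(249, -7) = 242
  node27 = add(-7, 242) = 235
  node28 = absv(235) = 235
  node29 = sub(235, 235) = 0
  node30 = min2(235, 0) = 0

Propagation after the edit:
  node16: runs — input5 4->-6; result 1.
  node19: runs — node16 11->1; result 239.
  node25: runs — node19 249->239; result 232.
  node27: runs — node25 242->232; result 225.
  node28: runs — node27 235->225; result 225.
  node29: runs — node27 235->225; node28 235->225; result 0 (same value as before).
  node30: runs — node28 235->225; result 0 (same value as before).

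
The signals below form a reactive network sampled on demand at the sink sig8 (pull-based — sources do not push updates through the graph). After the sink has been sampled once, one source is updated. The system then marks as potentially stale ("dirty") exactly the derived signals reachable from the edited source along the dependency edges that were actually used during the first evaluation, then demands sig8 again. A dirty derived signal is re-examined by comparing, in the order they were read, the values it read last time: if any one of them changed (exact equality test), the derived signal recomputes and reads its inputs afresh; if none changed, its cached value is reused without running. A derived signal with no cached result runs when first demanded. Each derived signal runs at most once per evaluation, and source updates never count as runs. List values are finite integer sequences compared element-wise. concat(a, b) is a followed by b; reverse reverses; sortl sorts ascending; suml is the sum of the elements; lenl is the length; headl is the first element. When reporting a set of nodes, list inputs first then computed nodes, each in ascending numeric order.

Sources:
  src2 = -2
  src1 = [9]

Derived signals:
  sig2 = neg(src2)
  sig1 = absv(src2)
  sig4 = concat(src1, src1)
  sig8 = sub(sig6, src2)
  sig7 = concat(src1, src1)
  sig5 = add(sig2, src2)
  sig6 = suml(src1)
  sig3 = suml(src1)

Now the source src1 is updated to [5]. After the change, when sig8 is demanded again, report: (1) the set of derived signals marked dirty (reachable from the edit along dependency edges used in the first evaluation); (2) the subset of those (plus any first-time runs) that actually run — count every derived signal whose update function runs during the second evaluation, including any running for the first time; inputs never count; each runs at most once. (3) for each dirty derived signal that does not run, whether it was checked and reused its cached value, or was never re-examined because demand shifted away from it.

Dirty set: sig6, sig8.
Run set: sig6, sig8 (2 run).
All dirty derived signals ended up running.

Initial pass — values computed on the first demand:
  sig6 = suml([9]) = 9
  sig8 = sub(9, -2) = 11

Second demand — change propagation:
  sig6: re-runs because src1 [9]->[5]; new result 5.
  sig8: re-runs because sig6 9->5; new result 7.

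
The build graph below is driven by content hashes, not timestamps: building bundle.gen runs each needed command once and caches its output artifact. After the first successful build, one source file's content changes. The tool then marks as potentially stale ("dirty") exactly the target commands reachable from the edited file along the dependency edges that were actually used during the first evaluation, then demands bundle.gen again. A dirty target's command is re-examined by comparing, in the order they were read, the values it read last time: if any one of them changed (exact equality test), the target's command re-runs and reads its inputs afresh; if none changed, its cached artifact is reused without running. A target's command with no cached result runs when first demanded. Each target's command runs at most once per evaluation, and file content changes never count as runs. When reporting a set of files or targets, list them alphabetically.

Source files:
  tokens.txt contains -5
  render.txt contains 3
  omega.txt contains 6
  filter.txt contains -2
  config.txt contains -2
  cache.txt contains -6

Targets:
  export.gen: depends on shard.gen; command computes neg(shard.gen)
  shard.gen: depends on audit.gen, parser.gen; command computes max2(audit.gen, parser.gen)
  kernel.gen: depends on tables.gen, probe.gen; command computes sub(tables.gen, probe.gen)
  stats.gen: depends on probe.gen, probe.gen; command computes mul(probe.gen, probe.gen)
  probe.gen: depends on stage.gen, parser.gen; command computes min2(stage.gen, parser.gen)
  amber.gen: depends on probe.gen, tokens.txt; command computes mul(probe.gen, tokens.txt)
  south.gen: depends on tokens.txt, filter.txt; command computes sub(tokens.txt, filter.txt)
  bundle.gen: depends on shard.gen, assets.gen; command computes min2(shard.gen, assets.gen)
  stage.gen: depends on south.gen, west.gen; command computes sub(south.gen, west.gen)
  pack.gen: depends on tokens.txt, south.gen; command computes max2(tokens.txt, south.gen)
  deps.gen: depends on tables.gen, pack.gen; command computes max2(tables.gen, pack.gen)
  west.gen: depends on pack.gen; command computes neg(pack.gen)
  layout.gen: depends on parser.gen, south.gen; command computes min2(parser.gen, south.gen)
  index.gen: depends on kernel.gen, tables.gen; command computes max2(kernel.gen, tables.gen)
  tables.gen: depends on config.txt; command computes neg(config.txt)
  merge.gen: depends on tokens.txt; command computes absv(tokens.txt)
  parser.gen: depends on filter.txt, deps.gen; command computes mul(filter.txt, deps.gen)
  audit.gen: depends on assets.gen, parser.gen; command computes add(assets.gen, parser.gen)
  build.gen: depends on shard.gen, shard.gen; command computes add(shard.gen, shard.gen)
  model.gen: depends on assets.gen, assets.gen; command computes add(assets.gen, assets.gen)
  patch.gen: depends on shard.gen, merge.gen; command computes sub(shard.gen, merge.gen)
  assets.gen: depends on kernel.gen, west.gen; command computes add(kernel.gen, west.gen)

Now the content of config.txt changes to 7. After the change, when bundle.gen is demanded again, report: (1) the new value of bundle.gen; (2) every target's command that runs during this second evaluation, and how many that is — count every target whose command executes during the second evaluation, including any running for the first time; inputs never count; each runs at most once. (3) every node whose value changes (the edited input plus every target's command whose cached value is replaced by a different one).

bundle.gen now evaluates to 2.
Run set: assets.gen, audit.gen, bundle.gen, deps.gen, kernel.gen, parser.gen, probe.gen, shard.gen, tables.gen (9 run).
Changed values: assets.gen, audit.gen, bundle.gen, config.txt, deps.gen, kernel.gen, parser.gen, shard.gen, tables.gen.

Initial pass — values computed on the first demand:
  south.gen = sub(-5, -2) = -3
  pack.gen = max2(-5, -3) = -3
  tables.gen = neg(-2) = 2
  deps.gen = max2(2, -3) = 2
  parser.gen = mul(-2, 2) = -4
  west.gen = neg(-3) = 3
  stage.gen = sub(-3, 3) = -6
  probe.gen = min2(-6, -4) = -6
  kernel.gen = sub(2, -6) = 8
  assets.gen = add(8, 3) = 11
  audit.gen = add(11, -4) = 7
  shard.gen = max2(7, -4) = 7
  bundle.gen = min2(7, 11) = 7

Second demand — change propagation:
  tables.gen: re-runs because config.txt -2->7; new result -7.
  deps.gen: re-runs because tables.gen 2->-7; new result -3.
  parser.gen: re-runs because deps.gen 2->-3; new result 6.
  probe.gen: re-runs because parser.gen -4->6; new result -6 (unchanged).
  kernel.gen: re-runs because tables.gen 2->-7; new result -1.
  assets.gen: re-runs because kernel.gen 8->-1; new result 2.
  audit.gen: re-runs because assets.gen 11->2; parser.gen -4->6; new result 8.
  shard.gen: re-runs because audit.gen 7->8; parser.gen -4->6; new result 8.
  bundle.gen: re-runs because shard.gen 7->8; assets.gen 11->2; new result 2.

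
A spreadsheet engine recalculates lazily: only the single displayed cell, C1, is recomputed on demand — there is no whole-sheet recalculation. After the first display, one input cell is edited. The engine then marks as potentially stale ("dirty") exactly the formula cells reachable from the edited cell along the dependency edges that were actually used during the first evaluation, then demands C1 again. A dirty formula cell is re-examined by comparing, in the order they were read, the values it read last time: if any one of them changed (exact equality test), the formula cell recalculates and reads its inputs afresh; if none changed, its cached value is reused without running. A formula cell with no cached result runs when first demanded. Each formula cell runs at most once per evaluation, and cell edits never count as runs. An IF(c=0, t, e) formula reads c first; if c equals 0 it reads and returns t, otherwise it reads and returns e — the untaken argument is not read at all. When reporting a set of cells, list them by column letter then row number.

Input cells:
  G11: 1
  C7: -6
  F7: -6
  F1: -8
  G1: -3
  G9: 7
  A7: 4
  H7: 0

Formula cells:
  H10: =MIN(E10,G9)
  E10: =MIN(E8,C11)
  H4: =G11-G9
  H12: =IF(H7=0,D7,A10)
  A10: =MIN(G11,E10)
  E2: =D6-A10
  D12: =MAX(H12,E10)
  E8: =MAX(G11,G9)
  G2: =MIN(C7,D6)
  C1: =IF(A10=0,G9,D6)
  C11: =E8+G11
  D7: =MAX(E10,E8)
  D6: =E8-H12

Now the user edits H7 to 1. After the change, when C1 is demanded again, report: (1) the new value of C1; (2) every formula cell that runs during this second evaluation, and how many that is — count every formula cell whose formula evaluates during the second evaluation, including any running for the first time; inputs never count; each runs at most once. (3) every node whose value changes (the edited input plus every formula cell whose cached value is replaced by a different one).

New value of C1: 6.
Formula cells that run: C1, D6, H12 — 3 in total.
Values that change: C1, D6, H7, H12.

First evaluation (everything demanded from the output):
  E8 = MAX(1, 7) = 7
  C11 = 7 + 1 = 8
  E10 = MIN(7, 8) = 7
  A10 = MIN(1, 7) = 1
  D7 = MAX(7, 7) = 7
  H12 = IF(H7=0: H7=0 -> then branch D7) = 7
  D6 = 7 - 7 = 0
  C1 = IF(A10=0: A10=1 -> else branch D6) = 0

Propagation after the edit:
  H12: runs — H7 0->1; result 1.
  D6: runs — H12 7->1; result 6.
  C1: runs — D6 0->6; result 6.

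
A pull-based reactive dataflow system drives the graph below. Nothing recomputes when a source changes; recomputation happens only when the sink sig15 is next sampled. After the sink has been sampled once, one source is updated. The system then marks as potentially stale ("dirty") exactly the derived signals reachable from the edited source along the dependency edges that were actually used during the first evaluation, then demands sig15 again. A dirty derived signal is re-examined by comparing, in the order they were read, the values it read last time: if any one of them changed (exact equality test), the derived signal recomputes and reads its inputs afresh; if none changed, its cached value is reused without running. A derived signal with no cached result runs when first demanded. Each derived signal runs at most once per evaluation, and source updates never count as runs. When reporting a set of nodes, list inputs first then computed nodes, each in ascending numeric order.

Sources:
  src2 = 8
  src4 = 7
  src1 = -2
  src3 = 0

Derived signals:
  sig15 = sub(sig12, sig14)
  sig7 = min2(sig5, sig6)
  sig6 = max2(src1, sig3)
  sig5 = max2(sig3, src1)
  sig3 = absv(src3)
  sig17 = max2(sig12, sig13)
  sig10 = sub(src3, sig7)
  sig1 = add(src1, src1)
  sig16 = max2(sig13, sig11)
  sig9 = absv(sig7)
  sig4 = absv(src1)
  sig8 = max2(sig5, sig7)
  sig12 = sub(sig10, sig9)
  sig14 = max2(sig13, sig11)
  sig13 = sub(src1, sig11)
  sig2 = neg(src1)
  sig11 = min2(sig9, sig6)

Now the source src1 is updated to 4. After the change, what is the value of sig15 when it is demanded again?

First evaluation (everything demanded from the output):
  sig3 = absv(0) = 0
  sig5 = max2(0, -2) = 0
  sig6 = max2(-2, 0) = 0
  sig7 = min2(0, 0) = 0
  sig9 = absv(0) = 0
  sig10 = sub(0, 0) = 0
  sig11 = min2(0, 0) = 0
  sig12 = sub(0, 0) = 0
  sig13 = sub(-2, 0) = -2
  sig14 = max2(-2, 0) = 0
  sig15 = sub(0, 0) = 0

Propagation after the edit:
  sig5: runs — src1 -2->4; result 4.
  sig6: runs — src1 -2->4; result 4.
  sig7: runs — sig5 0->4; sig6 0->4; result 4.
  sig9: runs — sig7 0->4; result 4.
  sig10: runs — sig7 0->4; result -4.
  sig11: runs — sig9 0->4; sig6 0->4; result 4.
  sig12: runs — sig10 0->-4; sig9 0->4; result -8.
  sig13: runs — src1 -2->4; sig11 0->4; result 0.
  sig14: runs — sig13 -2->0; sig11 0->4; result 4.
  sig15: runs — sig12 0->-8; sig14 0->4; result -12.

New value of sig15: -12.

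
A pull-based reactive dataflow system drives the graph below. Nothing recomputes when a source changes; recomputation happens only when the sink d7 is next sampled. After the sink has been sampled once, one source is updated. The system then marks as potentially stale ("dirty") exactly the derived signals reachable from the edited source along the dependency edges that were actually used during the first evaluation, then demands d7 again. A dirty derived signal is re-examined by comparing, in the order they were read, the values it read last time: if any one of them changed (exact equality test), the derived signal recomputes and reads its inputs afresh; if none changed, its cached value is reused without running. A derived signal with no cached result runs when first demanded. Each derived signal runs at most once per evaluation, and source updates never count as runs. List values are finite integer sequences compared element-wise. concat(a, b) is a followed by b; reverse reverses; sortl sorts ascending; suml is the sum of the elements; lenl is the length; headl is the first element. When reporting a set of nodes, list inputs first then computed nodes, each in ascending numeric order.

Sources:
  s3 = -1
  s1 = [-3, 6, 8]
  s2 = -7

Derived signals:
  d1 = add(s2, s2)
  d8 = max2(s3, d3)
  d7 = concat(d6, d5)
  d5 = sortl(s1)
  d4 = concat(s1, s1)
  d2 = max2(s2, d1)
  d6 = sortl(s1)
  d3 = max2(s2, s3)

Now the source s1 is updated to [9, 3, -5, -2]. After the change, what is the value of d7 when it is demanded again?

First evaluation (everything demanded from the output):
  d5 = sortl([-3, 6, 8]) = [-3, 6, 8]
  d6 = sortl([-3, 6, 8]) = [-3, 6, 8]
  d7 = concat([-3, 6, 8], [-3, 6, 8]) = [-3, 6, 8, -3, 6, 8]

Propagation after the edit:
  d5: runs — s1 [-3, 6, 8]->[9, 3, -5, -2]; result [-5, -2, 3, 9].
  d6: runs — s1 [-3, 6, 8]->[9, 3, -5, -2]; result [-5, -2, 3, 9].
  d7: runs — d6 [-3, 6, 8]->[-5, -2, 3, 9]; d5 [-3, 6, 8]->[-5, -2, 3, 9]; result [-5, -2, 3, 9, -5, -2, 3, 9].

New value of d7: [-5, -2, 3, 9, -5, -2, 3, 9].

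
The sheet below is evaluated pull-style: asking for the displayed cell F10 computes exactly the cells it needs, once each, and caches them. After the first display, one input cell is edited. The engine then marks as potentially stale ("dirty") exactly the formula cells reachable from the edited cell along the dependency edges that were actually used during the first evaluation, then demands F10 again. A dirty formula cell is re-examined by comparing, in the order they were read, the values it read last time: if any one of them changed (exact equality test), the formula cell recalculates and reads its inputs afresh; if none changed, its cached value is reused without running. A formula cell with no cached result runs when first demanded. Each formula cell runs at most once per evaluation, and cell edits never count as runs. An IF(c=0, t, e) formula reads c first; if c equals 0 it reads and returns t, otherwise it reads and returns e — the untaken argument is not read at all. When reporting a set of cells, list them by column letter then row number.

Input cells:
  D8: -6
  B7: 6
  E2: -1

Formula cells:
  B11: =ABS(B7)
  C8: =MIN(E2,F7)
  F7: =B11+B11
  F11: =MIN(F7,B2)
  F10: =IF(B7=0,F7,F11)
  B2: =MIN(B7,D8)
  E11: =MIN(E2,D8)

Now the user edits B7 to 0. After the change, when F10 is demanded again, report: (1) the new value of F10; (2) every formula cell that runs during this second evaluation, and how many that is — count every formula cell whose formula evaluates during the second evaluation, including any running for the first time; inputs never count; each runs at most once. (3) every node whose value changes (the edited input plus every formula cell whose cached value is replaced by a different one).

First demand of the output computes:
  B2 = MIN(6, -6) = -6
  B11 = ABS(6) = 6
  F7 = 6 + 6 = 12
  F11 = MIN(12, -6) = -6
  F10 = IF(B7=0: B7=6 -> else branch F11) = -6

After the edit, cleaning proceeds:
  B2: stays stale; no demand reaches it after the flip.
  B11: a read changed (B7 6->0) — executes, giving 0.
  F7: a read changed (B11 6->0; B11 6->0) — executes, giving 0.
  F11: stays stale; no demand reaches it after the flip.
  F10: a read changed (B7 6->0) — executes, giving 0.

Note the branch switch — demand abandons B2, F11, which are never re-examined.

Demanding F10 again yields 0.
3 formula cells run: B11, F7, F10.
The nodes whose values change: B7, B11, F7, F10.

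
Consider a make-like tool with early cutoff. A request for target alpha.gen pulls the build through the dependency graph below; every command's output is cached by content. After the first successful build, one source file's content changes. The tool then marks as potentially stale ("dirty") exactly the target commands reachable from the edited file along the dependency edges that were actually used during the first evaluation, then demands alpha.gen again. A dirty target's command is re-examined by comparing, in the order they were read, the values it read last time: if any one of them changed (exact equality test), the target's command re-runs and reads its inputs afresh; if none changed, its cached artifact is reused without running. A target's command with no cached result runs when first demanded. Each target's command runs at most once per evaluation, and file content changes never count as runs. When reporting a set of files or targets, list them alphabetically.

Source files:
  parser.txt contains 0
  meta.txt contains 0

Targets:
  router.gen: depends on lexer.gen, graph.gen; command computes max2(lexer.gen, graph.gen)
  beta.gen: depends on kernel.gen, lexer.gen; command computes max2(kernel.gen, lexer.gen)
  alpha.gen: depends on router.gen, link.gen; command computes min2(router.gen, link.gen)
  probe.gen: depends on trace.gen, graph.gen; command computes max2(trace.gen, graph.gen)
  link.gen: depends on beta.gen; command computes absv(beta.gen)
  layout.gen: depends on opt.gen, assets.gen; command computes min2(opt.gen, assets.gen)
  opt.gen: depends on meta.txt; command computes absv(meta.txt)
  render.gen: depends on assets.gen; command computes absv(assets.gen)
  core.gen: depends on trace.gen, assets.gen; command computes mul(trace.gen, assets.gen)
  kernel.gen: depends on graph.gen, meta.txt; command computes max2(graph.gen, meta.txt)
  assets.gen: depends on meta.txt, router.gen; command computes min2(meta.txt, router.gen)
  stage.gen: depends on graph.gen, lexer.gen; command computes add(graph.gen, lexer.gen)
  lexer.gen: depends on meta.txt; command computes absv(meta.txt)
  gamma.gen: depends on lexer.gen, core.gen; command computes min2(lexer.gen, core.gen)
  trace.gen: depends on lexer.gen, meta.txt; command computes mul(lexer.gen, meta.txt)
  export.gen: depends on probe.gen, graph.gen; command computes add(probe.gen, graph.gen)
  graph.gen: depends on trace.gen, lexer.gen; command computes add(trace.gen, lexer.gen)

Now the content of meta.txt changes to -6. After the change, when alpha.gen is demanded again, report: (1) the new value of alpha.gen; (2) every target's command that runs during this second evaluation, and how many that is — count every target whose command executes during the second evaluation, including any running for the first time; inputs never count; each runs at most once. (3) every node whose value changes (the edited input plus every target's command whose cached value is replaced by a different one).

First demand of the output computes:
  lexer.gen = absv(0) = 0
  trace.gen = mul(0, 0) = 0
  graph.gen = add(0, 0) = 0
  kernel.gen = max2(0, 0) = 0
  beta.gen = max2(0, 0) = 0
  link.gen = absv(0) = 0
  router.gen = max2(0, 0) = 0
  alpha.gen = min2(0, 0) = 0

After the edit, cleaning proceeds:
  lexer.gen: a read changed (meta.txt 0->-6) — executes, giving 6.
  trace.gen: a read changed (lexer.gen 0->6; meta.txt 0->-6) — executes, giving -36.
  graph.gen: a read changed (trace.gen 0->-36; lexer.gen 0->6) — executes, giving -30.
  kernel.gen: a read changed (graph.gen 0->-30; meta.txt 0->-6) — executes, giving -6.
  beta.gen: a read changed (kernel.gen 0->-6; lexer.gen 0->6) — executes, giving 6.
  link.gen: a read changed (beta.gen 0->6) — executes, giving 6.
  router.gen: a read changed (lexer.gen 0->6; graph.gen 0->-30) — executes, giving 6.
  alpha.gen: a read changed (router.gen 0->6; link.gen 0->6) — executes, giving 6.

Demanding alpha.gen again yields 6.
8 target commands run: alpha.gen, beta.gen, graph.gen, kernel.gen, lexer.gen, link.gen, router.gen, trace.gen.
The nodes whose values change: alpha.gen, beta.gen, graph.gen, kernel.gen, lexer.gen, link.gen, meta.txt, router.gen, trace.gen.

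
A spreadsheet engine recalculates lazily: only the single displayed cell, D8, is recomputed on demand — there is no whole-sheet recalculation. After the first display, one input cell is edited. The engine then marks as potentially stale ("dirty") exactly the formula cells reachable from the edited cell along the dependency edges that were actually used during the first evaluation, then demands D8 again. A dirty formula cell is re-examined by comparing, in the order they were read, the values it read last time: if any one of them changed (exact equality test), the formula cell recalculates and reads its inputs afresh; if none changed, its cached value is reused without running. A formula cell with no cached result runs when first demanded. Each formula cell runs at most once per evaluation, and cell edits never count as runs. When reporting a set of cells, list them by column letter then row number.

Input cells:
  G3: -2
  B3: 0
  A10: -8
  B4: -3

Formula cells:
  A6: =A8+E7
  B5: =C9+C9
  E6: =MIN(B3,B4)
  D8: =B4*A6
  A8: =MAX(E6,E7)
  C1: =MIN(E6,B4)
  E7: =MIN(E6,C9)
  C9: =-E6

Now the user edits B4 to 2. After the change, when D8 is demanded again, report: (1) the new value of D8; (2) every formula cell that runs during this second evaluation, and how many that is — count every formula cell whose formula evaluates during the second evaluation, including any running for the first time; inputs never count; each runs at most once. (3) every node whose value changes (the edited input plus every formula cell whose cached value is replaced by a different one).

New value of D8: 0.
Formula cells that run: A6, A8, C9, D8, E6, E7 — 6 in total.
Values that change: A6, A8, B4, C9, D8, E6, E7.

First evaluation (everything demanded from the output):
  E6 = MIN(0, -3) = -3
  C9 = -(-3) = 3
  E7 = MIN(-3, 3) = -3
  A8 = MAX(-3, -3) = -3
  A6 = -3 + -3 = -6
  D8 = -3 * -6 = 18

Propagation after the edit:
  E6: runs — B4 -3->2; result 0.
  C9: runs — E6 -3->0; result 0.
  E7: runs — E6 -3->0; C9 3->0; result 0.
  A8: runs — E6 -3->0; E7 -3->0; result 0.
  A6: runs — A8 -3->0; E7 -3->0; result 0.
  D8: runs — B4 -3->2; A6 -6->0; result 0.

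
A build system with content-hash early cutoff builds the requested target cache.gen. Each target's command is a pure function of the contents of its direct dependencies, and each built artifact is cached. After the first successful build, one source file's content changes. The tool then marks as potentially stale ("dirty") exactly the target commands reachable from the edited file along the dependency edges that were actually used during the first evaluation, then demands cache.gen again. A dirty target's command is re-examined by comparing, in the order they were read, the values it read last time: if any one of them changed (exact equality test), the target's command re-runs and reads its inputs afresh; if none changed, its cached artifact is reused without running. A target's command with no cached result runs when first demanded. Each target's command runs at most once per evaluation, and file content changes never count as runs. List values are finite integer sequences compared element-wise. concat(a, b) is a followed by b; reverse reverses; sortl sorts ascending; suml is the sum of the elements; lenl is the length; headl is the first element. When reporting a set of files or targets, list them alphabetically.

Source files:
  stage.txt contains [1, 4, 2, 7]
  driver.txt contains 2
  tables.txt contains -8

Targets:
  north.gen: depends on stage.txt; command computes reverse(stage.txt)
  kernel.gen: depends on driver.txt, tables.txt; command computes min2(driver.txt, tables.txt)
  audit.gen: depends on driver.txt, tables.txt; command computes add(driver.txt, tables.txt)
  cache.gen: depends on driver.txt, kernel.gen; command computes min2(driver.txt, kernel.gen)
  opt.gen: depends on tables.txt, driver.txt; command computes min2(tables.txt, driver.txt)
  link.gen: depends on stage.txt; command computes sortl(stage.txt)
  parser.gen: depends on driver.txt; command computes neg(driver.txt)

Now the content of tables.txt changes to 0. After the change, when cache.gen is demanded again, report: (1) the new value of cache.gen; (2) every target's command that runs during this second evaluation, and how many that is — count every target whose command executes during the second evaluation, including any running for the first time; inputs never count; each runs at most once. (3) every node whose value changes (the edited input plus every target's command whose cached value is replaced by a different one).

New value of cache.gen: 0.
Target commands that run: cache.gen, kernel.gen — 2 in total.
Values that change: cache.gen, kernel.gen, tables.txt.

First evaluation (everything demanded from the output):
  kernel.gen = min2(2, -8) = -8
  cache.gen = min2(2, -8) = -8

Propagation after the edit:
  kernel.gen: runs — tables.txt -8->0; result 0.
  cache.gen: runs — kernel.gen -8->0; result 0.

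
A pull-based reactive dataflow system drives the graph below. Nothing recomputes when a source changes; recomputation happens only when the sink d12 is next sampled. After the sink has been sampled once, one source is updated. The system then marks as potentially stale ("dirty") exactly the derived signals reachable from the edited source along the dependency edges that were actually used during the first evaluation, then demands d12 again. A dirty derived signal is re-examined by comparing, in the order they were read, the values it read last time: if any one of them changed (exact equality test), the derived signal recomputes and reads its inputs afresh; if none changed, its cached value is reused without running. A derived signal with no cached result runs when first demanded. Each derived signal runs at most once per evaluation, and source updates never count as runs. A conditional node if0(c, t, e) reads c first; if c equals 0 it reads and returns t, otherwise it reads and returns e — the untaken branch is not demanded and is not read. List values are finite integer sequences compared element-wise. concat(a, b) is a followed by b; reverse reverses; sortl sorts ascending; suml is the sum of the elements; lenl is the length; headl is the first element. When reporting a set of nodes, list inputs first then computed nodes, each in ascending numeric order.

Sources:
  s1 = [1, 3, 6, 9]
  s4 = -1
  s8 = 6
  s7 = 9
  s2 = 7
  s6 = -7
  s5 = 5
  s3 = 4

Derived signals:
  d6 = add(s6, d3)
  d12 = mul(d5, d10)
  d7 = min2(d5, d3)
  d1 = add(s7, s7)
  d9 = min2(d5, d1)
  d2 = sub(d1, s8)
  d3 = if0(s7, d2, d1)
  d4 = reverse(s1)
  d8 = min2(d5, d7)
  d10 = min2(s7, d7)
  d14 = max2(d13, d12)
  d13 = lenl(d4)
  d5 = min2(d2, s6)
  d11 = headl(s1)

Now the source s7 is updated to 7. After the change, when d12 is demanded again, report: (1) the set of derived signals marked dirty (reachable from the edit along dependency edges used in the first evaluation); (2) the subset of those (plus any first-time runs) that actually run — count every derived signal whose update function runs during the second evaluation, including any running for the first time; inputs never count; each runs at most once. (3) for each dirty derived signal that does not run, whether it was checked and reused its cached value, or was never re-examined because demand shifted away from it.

Marked dirty: d1, d2, d3, d5, d7, d10, d12.
Derived signals that run: d1, d2, d3, d5, d7, d10 — 6 in total.
Checked but reused from cache: d12.
Key observation: the cutoff stops propagation at d12 — its inputs' values are unchanged, so it reuses its cache.

First evaluation (everything demanded from the output):
  d1 = add(9, 9) = 18
  d2 = sub(18, 6) = 12
  d3 = if0(s7=9 -> else branch d1) = 18
  d5 = min2(12, -7) = -7
  d7 = min2(-7, 18) = -7
  d10 = min2(9, -7) = -7
  d12 = mul(-7, -7) = 49

Propagation after the edit:
  d1: runs — s7 9->7; s7 9->7; result 14.
  d2: runs — d1 18->14; result 8.
  d3: runs — s7 9->7; d1 18->14; result 14.
  d5: runs — d2 12->8; result -7 (same value as before).
  d7: runs — d3 18->14; result -7 (same value as before).
  d10: runs — s7 9->7; result -7 (same value as before).
  d12: checked — values it read are unchanged (d5 unchanged, d10 unchanged); reused cached 49 without running.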